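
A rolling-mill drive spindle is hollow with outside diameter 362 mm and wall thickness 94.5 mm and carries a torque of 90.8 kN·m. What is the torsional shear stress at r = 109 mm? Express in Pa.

6.19e6 Pa

J = π(d_o⁴ − d_i⁴)/32 = π(0.362⁴ − 0.173⁴)/32 = 1.598×10^-3 m⁴.
Shear stress varies linearly with radius: τ = T·r/J = 90800 × 0.109 / 1.598×10^-3 = 6.194×10^6 Pa.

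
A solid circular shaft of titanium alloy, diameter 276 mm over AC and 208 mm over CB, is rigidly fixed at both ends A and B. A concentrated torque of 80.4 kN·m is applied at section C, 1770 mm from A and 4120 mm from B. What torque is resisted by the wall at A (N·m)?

70600 N·m

Compatibility: T_A·a/J_AC = T_B·b/J_CB with T_A + T_B = T₀.
J_AC = 5.70×10^-4 m⁴, J_CB = 1.84×10^-4 m⁴, so T_A = T₀·(J_AC/a)/((J_AC/a)+(J_CB/b)) = 70610 N·m, T_B = 9786 N·m.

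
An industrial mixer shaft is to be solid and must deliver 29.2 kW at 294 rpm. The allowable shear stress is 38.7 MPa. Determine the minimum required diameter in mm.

50.0 mm

ω = 2π·294/60 = 30.79 rad/s, so T = P/ω = 29.2×10³ / 30.79 = 948.4 N·m.
For a solid shaft τ_max = 16T/(πd³), so d = (16T/(π τ_allow))^(1/3) = (16·948.4/(π·3.87×10^7))^(1/3) = 0.04998 m.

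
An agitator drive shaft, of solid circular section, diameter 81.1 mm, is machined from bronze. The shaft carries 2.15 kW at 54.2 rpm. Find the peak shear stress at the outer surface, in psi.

ω = 2π·54.2/60 = 5.676 rad/s, so T = P/ω = 2.15×10³ / 5.676 = 378.8 N·m.
J = πd⁴/32 = π(0.0811)⁴/32 = 4.247×10^-6 m⁴.
τ_max = T·r/J = 378.8 × 0.0405 / 4.247×10^-6 = 3.617×10^6 Pa.

525 psi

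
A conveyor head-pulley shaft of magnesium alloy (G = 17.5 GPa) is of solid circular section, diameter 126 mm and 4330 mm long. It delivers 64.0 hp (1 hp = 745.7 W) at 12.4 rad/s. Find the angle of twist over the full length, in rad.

ω = 12.4 rad/s, so T = P/ω = 64.0×745.7 / 12.40 = 3849 N·m.
J = πd⁴/32 = π(0.126)⁴/32 = 2.474×10^-5 m⁴.
θ = T·L/(G·J) = 3849 × 4.33 / (17.5×10⁹ × 2.474×10^-5) = 0.03848 rad.

0.0385 rad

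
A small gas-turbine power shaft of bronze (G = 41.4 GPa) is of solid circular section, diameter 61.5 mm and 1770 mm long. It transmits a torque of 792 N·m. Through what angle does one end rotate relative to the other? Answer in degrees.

1.38°

J = πd⁴/32 = π(0.0615)⁴/32 = 1.404×10^-6 m⁴.
θ = T·L/(G·J) = 792.0 × 1.77 / (41.4×10⁹ × 1.404×10^-6) = 0.02411 rad.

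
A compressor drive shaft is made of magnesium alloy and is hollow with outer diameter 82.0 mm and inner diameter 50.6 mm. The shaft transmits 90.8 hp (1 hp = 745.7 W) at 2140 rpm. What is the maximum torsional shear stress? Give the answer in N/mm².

ω = 2π·2140/60 = 224.1 rad/s, so T = P/ω = 90.8×745.7 / 224.1 = 302.1 N·m.
J = π(d_o⁴ − d_i⁴)/32 = π(0.0820⁴ − 0.0506⁴)/32 = 3.795×10^-6 m⁴.
τ_max = T·r/J = 302.1 × 0.0410 / 3.795×10^-6 = 3.264×10^6 Pa.

3.26 N/mm²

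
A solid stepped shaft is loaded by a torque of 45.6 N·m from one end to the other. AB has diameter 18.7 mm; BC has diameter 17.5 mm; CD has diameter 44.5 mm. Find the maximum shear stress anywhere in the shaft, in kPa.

43300 kPa

Under the same torque, τ_max = 16T/(πd³) is largest where d is smallest — segment BC (d = 17.5 mm).
τ_max = 16·45.60/(π·(0.0175)³) = 4.333×10^7 Pa.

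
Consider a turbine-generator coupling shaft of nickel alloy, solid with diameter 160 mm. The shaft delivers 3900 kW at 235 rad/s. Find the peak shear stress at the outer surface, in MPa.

20.6 MPa

ω = 235 rad/s, so T = P/ω = 3900×10³ / 235.0 = 16600 N·m.
J = πd⁴/32 = π(0.160)⁴/32 = 6.434×10^-5 m⁴.
τ_max = T·r/J = 16600 × 0.0800 / 6.434×10^-5 = 2.064×10^7 Pa.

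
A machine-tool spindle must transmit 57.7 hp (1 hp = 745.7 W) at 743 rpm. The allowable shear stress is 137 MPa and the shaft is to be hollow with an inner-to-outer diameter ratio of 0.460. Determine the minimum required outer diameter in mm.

27.8 mm

ω = 2π·743/60 = 77.81 rad/s, so T = P/ω = 57.7×745.7 / 77.81 = 553.0 N·m.
For a hollow shaft with d_i/d_o = 0.460: τ_max = 16T/(π d_o³ (1−k⁴)), so d_o = [16T/(π τ_allow (1−k⁴))]^(1/3) = [16·553.0/(π·1.37×10^8·0.9552)]^(1/3) = 0.02782 m.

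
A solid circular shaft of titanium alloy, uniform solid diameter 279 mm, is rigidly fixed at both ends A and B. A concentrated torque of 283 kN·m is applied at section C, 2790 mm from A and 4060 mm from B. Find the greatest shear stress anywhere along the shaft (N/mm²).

39.3 N/mm²

With uniform GJ and both ends fixed, compatibility θ_AC = θ_CB gives T_A·a = T_B·b, together with T_A + T_B = T₀.
T_A = T₀·b/(a+b) = 283000·4060/6850 = 167700 N·m; T_B = 115300 N·m.
τ in each portion: τ_AC = 3.93×10^7 Pa, τ_CB = 2.70×10^7 Pa; maximum is in AC.
τ_max = T_AC·r/J = 167700·0.140/5.95×10^-4 = 3.934×10^7 Pa.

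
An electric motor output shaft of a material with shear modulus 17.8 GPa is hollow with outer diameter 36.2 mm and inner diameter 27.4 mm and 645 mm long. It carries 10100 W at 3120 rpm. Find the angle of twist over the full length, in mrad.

9.89 mrad

ω = 2π·3120/60 = 326.7 rad/s, so T = P/ω = 10100 / 326.7 = 30.91 N·m.
J = π(d_o⁴ − d_i⁴)/32 = π(0.0362⁴ − 0.0274⁴)/32 = 1.133×10^-7 m⁴.
θ = T·L/(G·J) = 30.91 × 0.645 / (17.8×10⁹ × 1.133×10^-7) = 9.890×10^-3 rad.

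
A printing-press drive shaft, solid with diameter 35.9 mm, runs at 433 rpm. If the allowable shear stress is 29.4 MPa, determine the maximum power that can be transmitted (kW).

J = πd⁴/32 = π(0.0359)⁴/32 = 1.631×10^-7 m⁴.
T_max = τ_allow·J/r = 2.94×10^7 × 1.631×10^-7 / 0.0180 = 267.1 N·m.
ω = 2π·433/60 = 45.34 rad/s, so P_max = T_max·ω = 1.211×10^4 W.

12.1 kW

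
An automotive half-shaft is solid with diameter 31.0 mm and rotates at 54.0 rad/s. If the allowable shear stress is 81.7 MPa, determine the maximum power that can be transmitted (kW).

25.8 kW

J = πd⁴/32 = π(0.0310)⁴/32 = 9.067×10^-8 m⁴.
T_max = τ_allow·J/r = 8.17×10^7 × 9.067×10^-8 / 0.0155 = 477.9 N·m.
ω = 54.0 rad/s, so P_max = T_max·ω = 2.581×10^4 W.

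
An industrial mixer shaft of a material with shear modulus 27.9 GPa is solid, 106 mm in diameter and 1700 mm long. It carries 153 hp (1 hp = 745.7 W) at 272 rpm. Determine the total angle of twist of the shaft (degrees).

ω = 2π·272/60 = 28.48 rad/s, so T = P/ω = 153×745.7 / 28.48 = 4006 N·m.
J = πd⁴/32 = π(0.106)⁴/32 = 1.239×10^-5 m⁴.
θ = T·L/(G·J) = 4006 × 1.70 / (27.9×10⁹ × 1.239×10^-5) = 0.01969 rad.

1.13°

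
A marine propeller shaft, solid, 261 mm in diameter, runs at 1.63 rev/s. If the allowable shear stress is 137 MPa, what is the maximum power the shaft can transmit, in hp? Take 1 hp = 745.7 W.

6570 hp

J = πd⁴/32 = π(0.261)⁴/32 = 4.556×10^-4 m⁴.
T_max = τ_allow·J/r = 1.37×10^8 × 4.556×10^-4 / 0.131 = 478300 N·m.
ω = 2π·1.63 = 10.24 rad/s, so P_max = T_max·ω = 4.898×10^6 W.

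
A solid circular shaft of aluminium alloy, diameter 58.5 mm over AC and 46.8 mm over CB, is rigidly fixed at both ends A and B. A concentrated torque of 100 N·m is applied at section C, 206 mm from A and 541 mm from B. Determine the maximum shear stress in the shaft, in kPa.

2200 kPa

Compatibility: T_A·a/J_AC = T_B·b/J_CB with T_A + T_B = T₀.
J_AC = 1.15×10^-6 m⁴, J_CB = 4.71×10^-7 m⁴, so T_A = T₀·(J_AC/a)/((J_AC/a)+(J_CB/b)) = 86.51 N·m, T_B = 13.49 N·m.
τ in each portion: τ_AC = 2.20×10^6 Pa, τ_CB = 6.70×10^5 Pa; maximum is in AC.
τ_max = T_AC·r/J = 86.51·0.0293/1.15×10^-6 = 2.201×10^6 Pa.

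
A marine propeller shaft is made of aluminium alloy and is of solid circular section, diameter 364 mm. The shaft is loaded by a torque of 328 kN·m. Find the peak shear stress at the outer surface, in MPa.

34.6 MPa

J = πd⁴/32 = π(0.364)⁴/32 = 1.723×10^-3 m⁴.
τ_max = T·r/J = 328000 × 0.182 / 1.723×10^-3 = 3.464×10^7 Pa.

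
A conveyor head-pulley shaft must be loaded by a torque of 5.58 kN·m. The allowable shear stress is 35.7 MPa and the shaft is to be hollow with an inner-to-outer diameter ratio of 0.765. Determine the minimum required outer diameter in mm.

107 mm

For a hollow shaft with d_i/d_o = 0.765: τ_max = 16T/(π d_o³ (1−k⁴)), so d_o = [16T/(π τ_allow (1−k⁴))]^(1/3) = [16·5580/(π·3.57×10^7·0.6575)]^(1/3) = 0.1066 m.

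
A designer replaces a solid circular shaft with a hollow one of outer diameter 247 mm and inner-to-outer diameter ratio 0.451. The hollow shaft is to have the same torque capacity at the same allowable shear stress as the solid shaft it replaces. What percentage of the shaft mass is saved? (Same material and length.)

Equal τ_max and T ⇒ the solid shaft needs d_s³ = d_o³(1−k⁴), so d_s = 247·(1−0.451⁴)^(1/3) = 243.5 mm.
Area ratio A_h/A_s = d_o²(1−k²)/d_s² = (1−k²)/(1−k⁴)^(2/3) = 0.8194.
Mass saving = 1 − 0.8194 = 18.1 %.

18.1 %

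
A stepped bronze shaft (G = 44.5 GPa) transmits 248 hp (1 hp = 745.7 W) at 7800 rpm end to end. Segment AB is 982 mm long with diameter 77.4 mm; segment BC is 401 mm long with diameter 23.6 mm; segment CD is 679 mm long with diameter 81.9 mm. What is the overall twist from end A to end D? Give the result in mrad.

69.2 mrad

ω = 2π·7800/60 = 816.8 rad/s, so T = P/ω = 248×745.7 / 816.8 = 226.4 N·m.
J_AB = π(0.0774)⁴/32 = 3.52×10^-6 m⁴; J_BC = π(0.0236)⁴/32 = 3.05×10^-8 m⁴; J_CD = π(0.0819)⁴/32 = 4.42×10^-6 m⁴.
θ = (T/G)·Σ L_i/J_i = (226.4/44.5×10⁹)·(0.982/3.52×10^-6 + 0.401/3.05×10^-8 + 0.679/4.42×10^-6) = 0.06919 rad.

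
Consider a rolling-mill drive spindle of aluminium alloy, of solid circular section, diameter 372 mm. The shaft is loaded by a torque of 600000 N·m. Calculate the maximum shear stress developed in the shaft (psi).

J = πd⁴/32 = π(0.372)⁴/32 = 1.880×10^-3 m⁴.
τ_max = T·r/J = 600000 × 0.186 / 1.880×10^-3 = 5.936×10^7 Pa.

8610 psi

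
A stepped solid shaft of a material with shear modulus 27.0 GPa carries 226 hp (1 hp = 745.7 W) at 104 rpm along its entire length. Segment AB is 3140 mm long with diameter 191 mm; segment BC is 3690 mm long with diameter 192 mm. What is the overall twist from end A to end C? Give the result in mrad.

29.6 mrad

ω = 2π·104/60 = 10.89 rad/s, so T = P/ω = 226×745.7 / 10.89 = 15470 N·m.
J_AB = π(0.191)⁴/32 = 1.31×10^-4 m⁴; J_BC = π(0.192)⁴/32 = 1.33×10^-4 m⁴.
θ = (T/G)·Σ L_i/J_i = (15470/27.0×10⁹)·(3.14/1.31×10^-4 + 3.69/1.33×10^-4) = 0.02962 rad.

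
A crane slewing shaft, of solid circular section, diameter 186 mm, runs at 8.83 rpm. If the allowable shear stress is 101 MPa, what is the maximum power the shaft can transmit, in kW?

118 kW

J = πd⁴/32 = π(0.186)⁴/32 = 1.175×10^-4 m⁴.
T_max = τ_allow·J/r = 1.01×10^8 × 1.175×10^-4 / 0.0930 = 127600 N·m.
ω = 2π·8.83/60 = 0.9247 rad/s, so P_max = T_max·ω = 1.180×10^5 W.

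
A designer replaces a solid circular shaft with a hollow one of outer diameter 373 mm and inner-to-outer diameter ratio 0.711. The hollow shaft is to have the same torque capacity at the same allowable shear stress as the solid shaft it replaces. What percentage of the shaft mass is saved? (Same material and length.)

Equal τ_max and T ⇒ the solid shaft needs d_s³ = d_o³(1−k⁴), so d_s = 373·(1−0.711⁴)^(1/3) = 338.1 mm.
Area ratio A_h/A_s = d_o²(1−k²)/d_s² = (1−k²)/(1−k⁴)^(2/3) = 0.6020.
Mass saving = 1 − 0.6020 = 39.8 %.

39.8 %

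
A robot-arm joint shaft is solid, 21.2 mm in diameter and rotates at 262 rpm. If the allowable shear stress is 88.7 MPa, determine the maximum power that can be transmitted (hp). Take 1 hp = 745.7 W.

J = πd⁴/32 = π(0.0212)⁴/32 = 1.983×10^-8 m⁴.
T_max = τ_allow·J/r = 8.87×10^7 × 1.983×10^-8 / 0.0106 = 165.9 N·m.
ω = 2π·262/60 = 27.44 rad/s, so P_max = T_max·ω = 4553 W.

6.11 hp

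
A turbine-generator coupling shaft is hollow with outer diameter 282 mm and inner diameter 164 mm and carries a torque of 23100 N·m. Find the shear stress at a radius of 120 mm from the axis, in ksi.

J = π(d_o⁴ − d_i⁴)/32 = π(0.282⁴ − 0.164⁴)/32 = 5.498×10^-4 m⁴.
Shear stress varies linearly with radius: τ = T·r/J = 23100 × 0.120 / 5.498×10^-4 = 5.041×10^6 Pa.

0.731 ksi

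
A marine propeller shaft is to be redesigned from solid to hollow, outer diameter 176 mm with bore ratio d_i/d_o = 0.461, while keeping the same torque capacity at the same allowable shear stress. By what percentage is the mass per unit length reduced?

Equal τ_max and T ⇒ the solid shaft needs d_s³ = d_o³(1−k⁴), so d_s = 176·(1−0.461⁴)^(1/3) = 173.3 mm.
Area ratio A_h/A_s = d_o²(1−k²)/d_s² = (1−k²)/(1−k⁴)^(2/3) = 0.8121.
Mass saving = 1 − 0.8121 = 18.8 %.

18.8 %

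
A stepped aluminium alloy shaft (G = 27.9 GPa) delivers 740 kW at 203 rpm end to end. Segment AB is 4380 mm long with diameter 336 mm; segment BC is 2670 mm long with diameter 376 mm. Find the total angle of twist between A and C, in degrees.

0.348°

ω = 2π·203/60 = 21.26 rad/s, so T = P/ω = 740×10³ / 21.26 = 34810 N·m.
J_AB = π(0.336)⁴/32 = 1.25×10^-3 m⁴; J_BC = π(0.376)⁴/32 = 1.96×10^-3 m⁴.
θ = (T/G)·Σ L_i/J_i = (34810/27.9×10⁹)·(4.38/1.25×10^-3 + 2.67/1.96×10^-3) = 6.065×10^-3 rad.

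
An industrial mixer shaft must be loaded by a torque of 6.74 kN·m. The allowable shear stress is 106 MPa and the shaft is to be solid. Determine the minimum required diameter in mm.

For a solid shaft τ_max = 16T/(πd³), so d = (16T/(π τ_allow))^(1/3) = (16·6740/(π·1.06×10^8))^(1/3) = 0.06867 m.

68.7 mm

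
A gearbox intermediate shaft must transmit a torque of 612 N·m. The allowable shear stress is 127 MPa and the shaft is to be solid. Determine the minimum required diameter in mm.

For a solid shaft τ_max = 16T/(πd³), so d = (16T/(π τ_allow))^(1/3) = (16·612.0/(π·1.27×10^8))^(1/3) = 0.02906 m.

29.1 mm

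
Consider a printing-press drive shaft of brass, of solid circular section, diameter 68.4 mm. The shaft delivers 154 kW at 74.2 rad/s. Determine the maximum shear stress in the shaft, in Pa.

ω = 74.2 rad/s, so T = P/ω = 154×10³ / 74.20 = 2075 N·m.
J = πd⁴/32 = π(0.0684)⁴/32 = 2.149×10^-6 m⁴.
τ_max = T·r/J = 2075 × 0.0342 / 2.149×10^-6 = 3.303×10^7 Pa.

3.30e7 Pa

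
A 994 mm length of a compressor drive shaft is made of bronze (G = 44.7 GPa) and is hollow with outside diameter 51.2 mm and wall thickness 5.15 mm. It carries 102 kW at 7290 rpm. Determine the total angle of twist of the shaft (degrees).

ω = 2π·7290/60 = 763.4 rad/s, so T = P/ω = 102×10³ / 763.4 = 133.6 N·m.
J = π(d_o⁴ − d_i⁴)/32 = π(0.0512⁴ − 0.0409⁴)/32 = 3.999×10^-7 m⁴.
θ = T·L/(G·J) = 133.6 × 0.994 / (44.7×10⁹ × 3.999×10^-7) = 7.429×10^-3 rad.

0.426°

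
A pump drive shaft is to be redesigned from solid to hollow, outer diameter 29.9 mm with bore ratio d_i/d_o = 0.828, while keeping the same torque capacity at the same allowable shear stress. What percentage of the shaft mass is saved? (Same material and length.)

52.0 %

Equal τ_max and T ⇒ the solid shaft needs d_s³ = d_o³(1−k⁴), so d_s = 29.9·(1−0.828⁴)^(1/3) = 24.20 mm.
Area ratio A_h/A_s = d_o²(1−k²)/d_s² = (1−k²)/(1−k⁴)^(2/3) = 0.4801.
Mass saving = 1 − 0.4801 = 52.0 %.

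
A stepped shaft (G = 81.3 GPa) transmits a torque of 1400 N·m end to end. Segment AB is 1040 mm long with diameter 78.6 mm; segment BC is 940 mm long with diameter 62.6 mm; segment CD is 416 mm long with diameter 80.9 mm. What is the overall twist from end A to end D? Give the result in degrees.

0.987°

J_AB = π(0.0786)⁴/32 = 3.75×10^-6 m⁴; J_BC = π(0.0626)⁴/32 = 1.51×10^-6 m⁴; J_CD = π(0.0809)⁴/32 = 4.21×10^-6 m⁴.
θ = (T/G)·Σ L_i/J_i = (1400/81.3×10⁹)·(1.04/3.75×10^-6 + 0.940/1.51×10^-6 + 0.416/4.21×10^-6) = 0.01722 rad.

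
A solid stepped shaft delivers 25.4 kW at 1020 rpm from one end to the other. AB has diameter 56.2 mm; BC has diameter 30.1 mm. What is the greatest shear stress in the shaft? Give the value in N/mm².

ω = 2π·1020/60 = 106.8 rad/s, so T = P/ω = 25.4×10³ / 106.8 = 237.8 N·m.
Under the same torque, τ_max = 16T/(πd³) is largest where d is smallest — segment BC (d = 30.1 mm).
τ_max = 16·237.8/(π·(0.0301)³) = 4.441×10^7 Pa.

44.4 N/mm²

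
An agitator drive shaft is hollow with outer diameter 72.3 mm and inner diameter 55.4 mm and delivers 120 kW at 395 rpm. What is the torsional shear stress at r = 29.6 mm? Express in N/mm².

48.9 N/mm²

ω = 2π·395/60 = 41.36 rad/s, so T = P/ω = 120×10³ / 41.36 = 2901 N·m.
J = π(d_o⁴ − d_i⁴)/32 = π(0.0723⁴ − 0.0554⁴)/32 = 1.758×10^-6 m⁴.
Shear stress varies linearly with radius: τ = T·r/J = 2901 × 0.0296 / 1.758×10^-6 = 4.885×10^7 Pa.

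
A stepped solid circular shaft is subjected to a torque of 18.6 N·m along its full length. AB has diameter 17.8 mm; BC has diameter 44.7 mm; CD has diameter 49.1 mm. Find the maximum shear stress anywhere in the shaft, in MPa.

Under the same torque, τ_max = 16T/(πd³) is largest where d is smallest — segment AB (d = 17.8 mm).
τ_max = 16·18.60/(π·(0.0178)³) = 1.680×10^7 Pa.

16.8 MPa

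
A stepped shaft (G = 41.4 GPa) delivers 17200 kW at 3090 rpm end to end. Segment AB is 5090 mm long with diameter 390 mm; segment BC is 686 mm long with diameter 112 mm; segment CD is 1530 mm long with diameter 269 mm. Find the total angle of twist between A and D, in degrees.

ω = 2π·3090/60 = 323.6 rad/s, so T = P/ω = 17200×10³ / 323.6 = 53150 N·m.
J_AB = π(0.390)⁴/32 = 2.27×10^-3 m⁴; J_BC = π(0.112)⁴/32 = 1.54×10^-5 m⁴; J_CD = π(0.269)⁴/32 = 5.14×10^-4 m⁴.
θ = (T/G)·Σ L_i/J_i = (53150/41.4×10⁹)·(5.09/2.27×10^-3 + 0.686/1.54×10^-5 + 1.53/5.14×10^-4) = 0.06371 rad.

3.65°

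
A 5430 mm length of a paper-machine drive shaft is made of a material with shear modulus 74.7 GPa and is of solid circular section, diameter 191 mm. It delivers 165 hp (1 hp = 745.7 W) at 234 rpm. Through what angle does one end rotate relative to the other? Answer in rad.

0.00279 rad

ω = 2π·234/60 = 24.50 rad/s, so T = P/ω = 165×745.7 / 24.50 = 5021 N·m.
J = πd⁴/32 = π(0.191)⁴/32 = 1.307×10^-4 m⁴.
θ = T·L/(G·J) = 5021 × 5.43 / (74.7×10⁹ × 1.307×10^-4) = 2.794×10^-3 rad.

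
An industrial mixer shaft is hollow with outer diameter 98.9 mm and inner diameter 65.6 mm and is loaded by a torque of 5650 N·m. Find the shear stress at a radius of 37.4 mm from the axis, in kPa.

27900 kPa

J = π(d_o⁴ − d_i⁴)/32 = π(0.0989⁴ − 0.0656⁴)/32 = 7.574×10^-6 m⁴.
Shear stress varies linearly with radius: τ = T·r/J = 5650 × 0.0374 / 7.574×10^-6 = 2.790×10^7 Pa.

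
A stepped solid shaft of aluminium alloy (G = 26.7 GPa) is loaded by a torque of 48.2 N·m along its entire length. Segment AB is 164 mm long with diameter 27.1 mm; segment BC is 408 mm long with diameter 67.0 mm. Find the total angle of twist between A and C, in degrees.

J_AB = π(0.0271)⁴/32 = 5.30×10^-8 m⁴; J_BC = π(0.0670)⁴/32 = 1.98×10^-6 m⁴.
θ = (T/G)·Σ L_i/J_i = (48.20/26.7×10⁹)·(0.164/5.30×10^-8 + 0.408/1.98×10^-6) = 5.963×10^-3 rad.

0.342°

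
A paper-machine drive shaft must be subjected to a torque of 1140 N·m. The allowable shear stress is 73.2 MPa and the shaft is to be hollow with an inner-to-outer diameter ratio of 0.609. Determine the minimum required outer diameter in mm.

45.1 mm

For a hollow shaft with d_i/d_o = 0.609: τ_max = 16T/(π d_o³ (1−k⁴)), so d_o = [16T/(π τ_allow (1−k⁴))]^(1/3) = [16·1140/(π·7.32×10^7·0.8624)]^(1/3) = 0.04514 m.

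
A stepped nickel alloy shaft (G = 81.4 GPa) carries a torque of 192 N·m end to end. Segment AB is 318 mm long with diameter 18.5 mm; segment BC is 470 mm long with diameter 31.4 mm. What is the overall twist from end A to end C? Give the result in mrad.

J_AB = π(0.0185)⁴/32 = 1.15×10^-8 m⁴; J_BC = π(0.0314)⁴/32 = 9.54×10^-8 m⁴.
θ = (T/G)·Σ L_i/J_i = (192.0/81.4×10⁹)·(0.318/1.15×10^-8 + 0.470/9.54×10^-8) = 0.07684 rad.

76.8 mrad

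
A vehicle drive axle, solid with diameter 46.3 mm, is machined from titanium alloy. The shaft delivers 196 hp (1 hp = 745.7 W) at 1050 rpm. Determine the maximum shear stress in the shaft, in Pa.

ω = 2π·1050/60 = 110.0 rad/s, so T = P/ω = 196×745.7 / 110.0 = 1329 N·m.
J = πd⁴/32 = π(0.0463)⁴/32 = 4.512×10^-7 m⁴.
τ_max = T·r/J = 1329 × 0.0231 / 4.512×10^-7 = 6.821×10^7 Pa.

6.82e7 Pa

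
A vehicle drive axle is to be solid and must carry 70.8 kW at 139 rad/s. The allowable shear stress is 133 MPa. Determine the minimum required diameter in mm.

26.9 mm

ω = 139 rad/s, so T = P/ω = 70.8×10³ / 139.0 = 509.4 N·m.
For a solid shaft τ_max = 16T/(πd³), so d = (16T/(π τ_allow))^(1/3) = (16·509.4/(π·1.33×10^8))^(1/3) = 0.02692 m.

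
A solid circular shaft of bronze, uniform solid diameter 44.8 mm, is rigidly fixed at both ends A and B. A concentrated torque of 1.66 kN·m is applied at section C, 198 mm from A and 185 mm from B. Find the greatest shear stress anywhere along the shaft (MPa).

With uniform GJ and both ends fixed, compatibility θ_AC = θ_CB gives T_A·a = T_B·b, together with T_A + T_B = T₀.
T_A = T₀·b/(a+b) = 1660·185/383.0 = 801.8 N·m; T_B = 858.2 N·m.
τ in each portion: τ_AC = 4.54×10^7 Pa, τ_CB = 4.86×10^7 Pa; maximum is in CB.
τ_max = T_CB·r/J = 858.2·0.0224/3.95×10^-7 = 4.861×10^7 Pa.

48.6 MPa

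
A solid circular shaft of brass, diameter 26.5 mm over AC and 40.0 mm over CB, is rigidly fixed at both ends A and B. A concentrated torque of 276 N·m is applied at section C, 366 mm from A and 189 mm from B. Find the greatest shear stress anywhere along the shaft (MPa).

Compatibility: T_A·a/J_AC = T_B·b/J_CB with T_A + T_B = T₀.
J_AC = 4.84×10^-8 m⁴, J_CB = 2.51×10^-7 m⁴, so T_A = T₀·(J_AC/a)/((J_AC/a)+(J_CB/b)) = 24.97 N·m, T_B = 251.0 N·m.
τ in each portion: τ_AC = 6.83×10^6 Pa, τ_CB = 2.00×10^7 Pa; maximum is in CB.
τ_max = T_CB·r/J = 251.0·0.0200/2.51×10^-7 = 1.998×10^7 Pa.

20.0 MPa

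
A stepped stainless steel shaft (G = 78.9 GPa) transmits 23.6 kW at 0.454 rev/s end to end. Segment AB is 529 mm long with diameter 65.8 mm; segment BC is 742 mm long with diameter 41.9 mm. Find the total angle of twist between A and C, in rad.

ω = 2π·0.454 = 2.853 rad/s, so T = P/ω = 23.6×10³ / 2.853 = 8273 N·m.
J_AB = π(0.0658)⁴/32 = 1.84×10^-6 m⁴; J_BC = π(0.0419)⁴/32 = 3.03×10^-7 m⁴.
θ = (T/G)·Σ L_i/J_i = (8273/78.9×10⁹)·(0.529/1.84×10^-6 + 0.742/3.03×10^-7) = 0.2873 rad.

0.287 rad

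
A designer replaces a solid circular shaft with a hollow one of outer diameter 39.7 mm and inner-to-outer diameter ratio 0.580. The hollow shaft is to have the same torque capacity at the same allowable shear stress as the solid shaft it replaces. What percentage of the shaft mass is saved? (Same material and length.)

28.1 %

Equal τ_max and T ⇒ the solid shaft needs d_s³ = d_o³(1−k⁴), so d_s = 39.7·(1−0.580⁴)^(1/3) = 38.14 mm.
Area ratio A_h/A_s = d_o²(1−k²)/d_s² = (1−k²)/(1−k⁴)^(2/3) = 0.7189.
Mass saving = 1 − 0.7189 = 28.1 %.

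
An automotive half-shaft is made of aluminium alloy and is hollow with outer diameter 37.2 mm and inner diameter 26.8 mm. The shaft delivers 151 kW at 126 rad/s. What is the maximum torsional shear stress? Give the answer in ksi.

ω = 126 rad/s, so T = P/ω = 151×10³ / 126.0 = 1198 N·m.
J = π(d_o⁴ − d_i⁴)/32 = π(0.0372⁴ − 0.0268⁴)/32 = 1.374×10^-7 m⁴.
τ_max = T·r/J = 1198 × 0.0186 / 1.374×10^-7 = 1.623×10^8 Pa.

23.5 ksi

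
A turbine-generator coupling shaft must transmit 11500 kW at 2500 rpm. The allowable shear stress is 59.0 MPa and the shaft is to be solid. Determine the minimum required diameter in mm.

156 mm

ω = 2π·2500/60 = 261.8 rad/s, so T = P/ω = 11500×10³ / 261.8 = 43930 N·m.
For a solid shaft τ_max = 16T/(πd³), so d = (16T/(π τ_allow))^(1/3) = (16·43930/(π·5.90×10^7))^(1/3) = 0.1559 m.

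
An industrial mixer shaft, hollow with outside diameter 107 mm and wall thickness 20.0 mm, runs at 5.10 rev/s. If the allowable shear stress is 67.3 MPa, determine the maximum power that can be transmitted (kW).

439 kW

J = π(d_o⁴ − d_i⁴)/32 = π(0.107⁴ − 0.0670⁴)/32 = 1.089×10^-5 m⁴.
T_max = τ_allow·J/r = 6.73×10^7 × 1.089×10^-5 / 0.0535 = 13700 N·m.
ω = 2π·5.10 = 32.04 rad/s, so P_max = T_max·ω = 4.390×10^5 W.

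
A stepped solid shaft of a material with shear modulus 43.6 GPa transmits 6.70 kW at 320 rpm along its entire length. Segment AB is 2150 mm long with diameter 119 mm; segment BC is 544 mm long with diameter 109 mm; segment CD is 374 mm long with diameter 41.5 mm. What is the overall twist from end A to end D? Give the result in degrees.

ω = 2π·320/60 = 33.51 rad/s, so T = P/ω = 6.70×10³ / 33.51 = 199.9 N·m.
J_AB = π(0.119)⁴/32 = 1.97×10^-5 m⁴; J_BC = π(0.109)⁴/32 = 1.39×10^-5 m⁴; J_CD = π(0.0415)⁴/32 = 2.91×10^-7 m⁴.
θ = (T/G)·Σ L_i/J_i = (199.9/43.6×10⁹)·(2.15/1.97×10^-5 + 0.544/1.39×10^-5 + 0.374/2.91×10^-7) = 6.570×10^-3 rad.

0.376°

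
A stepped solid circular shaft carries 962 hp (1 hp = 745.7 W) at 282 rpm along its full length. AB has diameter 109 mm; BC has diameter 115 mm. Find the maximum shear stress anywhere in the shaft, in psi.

ω = 2π·282/60 = 29.53 rad/s, so T = P/ω = 962×745.7 / 29.53 = 24290 N·m.
Under the same torque, τ_max = 16T/(πd³) is largest where d is smallest — segment AB (d = 109 mm).
τ_max = 16·24290/(π·(0.109)³) = 9.553×10^7 Pa.

13900 psi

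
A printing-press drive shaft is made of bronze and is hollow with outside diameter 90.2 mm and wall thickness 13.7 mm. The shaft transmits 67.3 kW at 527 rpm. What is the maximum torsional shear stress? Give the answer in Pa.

1.11e7 Pa

ω = 2π·527/60 = 55.19 rad/s, so T = P/ω = 67.3×10³ / 55.19 = 1219 N·m.
J = π(d_o⁴ − d_i⁴)/32 = π(0.0902⁴ − 0.0628⁴)/32 = 4.972×10^-6 m⁴.
τ_max = T·r/J = 1219 × 0.0451 / 4.972×10^-6 = 1.106×10^7 Pa.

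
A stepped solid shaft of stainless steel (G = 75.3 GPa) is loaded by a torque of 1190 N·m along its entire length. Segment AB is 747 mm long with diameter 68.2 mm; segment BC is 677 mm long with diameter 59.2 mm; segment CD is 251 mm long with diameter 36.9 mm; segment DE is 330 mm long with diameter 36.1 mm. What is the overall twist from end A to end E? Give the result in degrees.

3.87°

J_AB = π(0.0682)⁴/32 = 2.12×10^-6 m⁴; J_BC = π(0.0592)⁴/32 = 1.21×10^-6 m⁴; J_CD = π(0.0369)⁴/32 = 1.82×10^-7 m⁴; J_DE = π(0.0361)⁴/32 = 1.67×10^-7 m⁴.
θ = (T/G)·Σ L_i/J_i = (1190/75.3×10⁹)·(0.747/2.12×10^-6 + 0.677/1.21×10^-6 + 0.251/1.82×10^-7 + 0.330/1.67×10^-7) = 0.06750 rad.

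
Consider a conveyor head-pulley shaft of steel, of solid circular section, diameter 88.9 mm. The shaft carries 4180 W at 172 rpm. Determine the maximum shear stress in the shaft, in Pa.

1.68e6 Pa

ω = 2π·172/60 = 18.01 rad/s, so T = P/ω = 4180 / 18.01 = 232.1 N·m.
J = πd⁴/32 = π(0.0889)⁴/32 = 6.132×10^-6 m⁴.
τ_max = T·r/J = 232.1 × 0.0445 / 6.132×10^-6 = 1.682×10^6 Pa.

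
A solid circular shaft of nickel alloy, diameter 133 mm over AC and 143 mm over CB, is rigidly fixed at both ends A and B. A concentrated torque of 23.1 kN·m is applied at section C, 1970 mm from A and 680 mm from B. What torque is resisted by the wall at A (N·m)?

Compatibility: T_A·a/J_AC = T_B·b/J_CB with T_A + T_B = T₀.
J_AC = 3.07×10^-5 m⁴, J_CB = 4.11×10^-5 m⁴, so T_A = T₀·(J_AC/a)/((J_AC/a)+(J_CB/b)) = 4742 N·m, T_B = 18360 N·m.

4740 N·m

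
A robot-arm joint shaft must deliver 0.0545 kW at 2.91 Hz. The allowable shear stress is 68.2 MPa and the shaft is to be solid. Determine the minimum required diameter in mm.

ω = 2π·2.91 = 18.28 rad/s, so T = P/ω = 0.0545×10³ / 18.28 = 2.981 N·m.
For a solid shaft τ_max = 16T/(πd³), so d = (16T/(π τ_allow))^(1/3) = (16·2.981/(π·6.82×10^7))^(1/3) = 0.006060 m.

6.06 mm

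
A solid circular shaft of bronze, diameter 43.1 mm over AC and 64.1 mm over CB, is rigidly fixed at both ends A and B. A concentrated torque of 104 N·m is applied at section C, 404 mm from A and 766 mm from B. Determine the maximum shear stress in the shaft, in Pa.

Compatibility: T_A·a/J_AC = T_B·b/J_CB with T_A + T_B = T₀.
J_AC = 3.39×10^-7 m⁴, J_CB = 1.66×10^-6 m⁴, so T_A = T₀·(J_AC/a)/((J_AC/a)+(J_CB/b)) = 29.05 N·m, T_B = 74.95 N·m.
τ in each portion: τ_AC = 1.85×10^6 Pa, τ_CB = 1.45×10^6 Pa; maximum is in AC.
τ_max = T_AC·r/J = 29.05·0.0215/3.39×10^-7 = 1.848×10^6 Pa.

1.85e6 Pa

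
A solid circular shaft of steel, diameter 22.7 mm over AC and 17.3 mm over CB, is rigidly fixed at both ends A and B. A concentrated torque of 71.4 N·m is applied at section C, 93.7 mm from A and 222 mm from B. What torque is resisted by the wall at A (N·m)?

Compatibility: T_A·a/J_AC = T_B·b/J_CB with T_A + T_B = T₀.
J_AC = 2.61×10^-8 m⁴, J_CB = 8.79×10^-9 m⁴, so T_A = T₀·(J_AC/a)/((J_AC/a)+(J_CB/b)) = 62.50 N·m, T_B = 8.899 N·m.

62.5 N·m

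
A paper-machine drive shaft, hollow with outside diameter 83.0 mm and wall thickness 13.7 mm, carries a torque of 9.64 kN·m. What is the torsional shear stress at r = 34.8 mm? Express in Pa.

J = π(d_o⁴ − d_i⁴)/32 = π(0.0830⁴ − 0.0556⁴)/32 = 3.721×10^-6 m⁴.
Shear stress varies linearly with radius: τ = T·r/J = 9640 × 0.0348 / 3.721×10^-6 = 9.016×10^7 Pa.

9.02e7 Pa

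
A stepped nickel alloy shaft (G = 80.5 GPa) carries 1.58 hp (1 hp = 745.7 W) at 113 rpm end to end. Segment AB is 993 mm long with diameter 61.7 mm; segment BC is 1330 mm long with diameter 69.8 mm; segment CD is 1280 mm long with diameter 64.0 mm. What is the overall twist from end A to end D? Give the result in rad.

0.00253 rad

ω = 2π·113/60 = 11.83 rad/s, so T = P/ω = 1.58×745.7 / 11.83 = 99.57 N·m.
J_AB = π(0.0617)⁴/32 = 1.42×10^-6 m⁴; J_BC = π(0.0698)⁴/32 = 2.33×10^-6 m⁴; J_CD = π(0.0640)⁴/32 = 1.65×10^-6 m⁴.
θ = (T/G)·Σ L_i/J_i = (99.57/80.5×10⁹)·(0.993/1.42×10^-6 + 1.33/2.33×10^-6 + 1.28/1.65×10^-6) = 2.530×10^-3 rad.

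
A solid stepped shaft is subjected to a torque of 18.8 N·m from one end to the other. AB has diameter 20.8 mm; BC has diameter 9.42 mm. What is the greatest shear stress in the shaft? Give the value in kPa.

115000 kPa

Under the same torque, τ_max = 16T/(πd³) is largest where d is smallest — segment BC (d = 9.42 mm).
τ_max = 16·18.80/(π·(0.00942)³) = 1.145×10^8 Pa.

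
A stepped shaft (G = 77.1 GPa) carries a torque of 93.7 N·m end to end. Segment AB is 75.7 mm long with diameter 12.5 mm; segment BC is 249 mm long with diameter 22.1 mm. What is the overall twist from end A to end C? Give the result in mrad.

51.3 mrad

J_AB = π(0.0125)⁴/32 = 2.40×10^-9 m⁴; J_BC = π(0.0221)⁴/32 = 2.34×10^-8 m⁴.
θ = (T/G)·Σ L_i/J_i = (93.70/77.1×10⁹)·(0.0757/2.40×10^-9 + 0.249/2.34×10^-8) = 0.05130 rad.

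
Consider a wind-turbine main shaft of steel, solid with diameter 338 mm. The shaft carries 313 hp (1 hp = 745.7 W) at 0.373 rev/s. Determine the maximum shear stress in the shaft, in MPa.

13.1 MPa

ω = 2π·0.373 = 2.344 rad/s, so T = P/ω = 313×745.7 / 2.344 = 99590 N·m.
J = πd⁴/32 = π(0.338)⁴/32 = 1.281×10^-3 m⁴.
τ_max = T·r/J = 99590 × 0.169 / 1.281×10^-3 = 1.314×10^7 Pa.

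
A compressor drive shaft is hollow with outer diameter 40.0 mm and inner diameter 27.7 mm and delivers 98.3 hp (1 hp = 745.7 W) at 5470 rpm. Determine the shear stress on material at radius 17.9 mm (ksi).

1.72 ksi

ω = 2π·5470/60 = 572.8 rad/s, so T = P/ω = 98.3×745.7 / 572.8 = 128.0 N·m.
J = π(d_o⁴ − d_i⁴)/32 = π(0.0400⁴ − 0.0277⁴)/32 = 1.935×10^-7 m⁴.
Shear stress varies linearly with radius: τ = T·r/J = 128.0 × 0.0179 / 1.935×10^-7 = 1.184×10^7 Pa.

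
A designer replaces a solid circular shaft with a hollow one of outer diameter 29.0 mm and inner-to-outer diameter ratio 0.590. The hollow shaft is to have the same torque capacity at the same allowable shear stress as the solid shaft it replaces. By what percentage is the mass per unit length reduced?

28.9 %

Equal τ_max and T ⇒ the solid shaft needs d_s³ = d_o³(1−k⁴), so d_s = 29.0·(1−0.590⁴)^(1/3) = 27.78 mm.
Area ratio A_h/A_s = d_o²(1−k²)/d_s² = (1−k²)/(1−k⁴)^(2/3) = 0.7105.
Mass saving = 1 − 0.7105 = 28.9 %.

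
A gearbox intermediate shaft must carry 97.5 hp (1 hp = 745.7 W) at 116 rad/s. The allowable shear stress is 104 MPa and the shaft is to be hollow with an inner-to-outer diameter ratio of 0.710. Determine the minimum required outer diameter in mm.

34.5 mm

ω = 116 rad/s, so T = P/ω = 97.5×745.7 / 116.0 = 626.8 N·m.
For a hollow shaft with d_i/d_o = 0.710: τ_max = 16T/(π d_o³ (1−k⁴)), so d_o = [16T/(π τ_allow (1−k⁴))]^(1/3) = [16·626.8/(π·1.04×10^8·0.7459)]^(1/3) = 0.03452 m.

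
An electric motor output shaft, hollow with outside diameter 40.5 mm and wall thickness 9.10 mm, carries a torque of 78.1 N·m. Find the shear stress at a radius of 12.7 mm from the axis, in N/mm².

J = π(d_o⁴ − d_i⁴)/32 = π(0.0405⁴ − 0.0223⁴)/32 = 2.399×10^-7 m⁴.
Shear stress varies linearly with radius: τ = T·r/J = 78.10 × 0.0127 / 2.399×10^-7 = 4.135×10^6 Pa.

4.14 N/mm²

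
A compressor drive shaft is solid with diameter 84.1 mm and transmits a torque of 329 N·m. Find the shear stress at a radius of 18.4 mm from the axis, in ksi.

0.179 ksi

J = πd⁴/32 = π(0.0841)⁴/32 = 4.911×10^-6 m⁴.
Shear stress varies linearly with radius: τ = T·r/J = 329.0 × 0.0184 / 4.911×10^-6 = 1.233×10^6 Pa.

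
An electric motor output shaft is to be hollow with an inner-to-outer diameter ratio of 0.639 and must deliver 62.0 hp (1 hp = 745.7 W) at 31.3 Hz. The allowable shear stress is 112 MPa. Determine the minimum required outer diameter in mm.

23.4 mm

ω = 2π·31.3 = 196.7 rad/s, so T = P/ω = 62.0×745.7 / 196.7 = 235.1 N·m.
For a hollow shaft with d_i/d_o = 0.639: τ_max = 16T/(π d_o³ (1−k⁴)), so d_o = [16T/(π τ_allow (1−k⁴))]^(1/3) = [16·235.1/(π·1.12×10^8·0.8333)]^(1/3) = 0.02341 m.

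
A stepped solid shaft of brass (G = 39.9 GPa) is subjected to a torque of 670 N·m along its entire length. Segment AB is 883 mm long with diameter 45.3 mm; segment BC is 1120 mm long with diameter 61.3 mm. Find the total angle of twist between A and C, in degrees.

J_AB = π(0.0453)⁴/32 = 4.13×10^-7 m⁴; J_BC = π(0.0613)⁴/32 = 1.39×10^-6 m⁴.
θ = (T/G)·Σ L_i/J_i = (670.0/39.9×10⁹)·(0.883/4.13×10^-7 + 1.12/1.39×10^-6) = 0.04943 rad.

2.83°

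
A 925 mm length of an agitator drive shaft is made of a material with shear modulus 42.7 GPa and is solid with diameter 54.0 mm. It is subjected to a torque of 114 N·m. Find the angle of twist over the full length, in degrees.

J = πd⁴/32 = π(0.0540)⁴/32 = 8.348×10^-7 m⁴.
θ = T·L/(G·J) = 114.0 × 0.925 / (42.7×10⁹ × 8.348×10^-7) = 2.958×10^-3 rad.

0.169°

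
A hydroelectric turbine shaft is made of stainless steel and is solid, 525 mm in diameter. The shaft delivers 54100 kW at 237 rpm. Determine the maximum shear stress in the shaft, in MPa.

76.7 MPa

ω = 2π·237/60 = 24.82 rad/s, so T = P/ω = 54100×10³ / 24.82 = 2.180e6 N·m.
J = πd⁴/32 = π(0.525)⁴/32 = 7.458×10^-3 m⁴.
τ_max = T·r/J = 2.180e6 × 0.263 / 7.458×10^-3 = 7.672×10^7 Pa.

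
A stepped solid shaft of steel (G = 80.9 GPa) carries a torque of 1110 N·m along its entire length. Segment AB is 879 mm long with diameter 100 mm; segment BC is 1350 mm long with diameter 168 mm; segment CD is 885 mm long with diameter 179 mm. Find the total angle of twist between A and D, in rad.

J_AB = π(0.100)⁴/32 = 9.82×10^-6 m⁴; J_BC = π(0.168)⁴/32 = 7.82×10^-5 m⁴; J_CD = π(0.179)⁴/32 = 1.01×10^-4 m⁴.
θ = (T/G)·Σ L_i/J_i = (1110/80.9×10⁹)·(0.879/9.82×10^-6 + 1.35/7.82×10^-5 + 0.885/1.01×10^-4) = 1.586×10^-3 rad.

0.00159 rad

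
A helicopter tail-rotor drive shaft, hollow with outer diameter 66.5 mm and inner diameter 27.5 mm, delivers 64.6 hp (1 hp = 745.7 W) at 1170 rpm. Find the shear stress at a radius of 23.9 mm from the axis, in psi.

ω = 2π·1170/60 = 122.5 rad/s, so T = P/ω = 64.6×745.7 / 122.5 = 393.2 N·m.
J = π(d_o⁴ − d_i⁴)/32 = π(0.0665⁴ − 0.0275⁴)/32 = 1.864×10^-6 m⁴.
Shear stress varies linearly with radius: τ = T·r/J = 393.2 × 0.0239 / 1.864×10^-6 = 5.042×10^6 Pa.

731 psi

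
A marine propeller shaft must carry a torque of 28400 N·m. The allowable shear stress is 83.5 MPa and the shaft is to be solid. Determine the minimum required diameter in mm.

For a solid shaft τ_max = 16T/(πd³), so d = (16T/(π τ_allow))^(1/3) = (16·28400/(π·8.35×10^7))^(1/3) = 0.1201 m.

120 mm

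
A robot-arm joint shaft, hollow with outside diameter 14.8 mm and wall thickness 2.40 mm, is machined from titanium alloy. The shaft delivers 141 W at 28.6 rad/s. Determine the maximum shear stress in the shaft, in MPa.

9.78 MPa

ω = 28.6 rad/s, so T = P/ω = 141 / 28.60 = 4.930 N·m.
J = π(d_o⁴ − d_i⁴)/32 = π(0.0148⁴ − 0.0100⁴)/32 = 3.729×10^-9 m⁴.
τ_max = T·r/J = 4.930 × 0.00740 / 3.729×10^-9 = 9.785×10^6 Pa.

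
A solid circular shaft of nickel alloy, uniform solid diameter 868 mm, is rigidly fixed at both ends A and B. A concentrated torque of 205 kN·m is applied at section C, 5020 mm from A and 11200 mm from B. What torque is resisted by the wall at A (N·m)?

With uniform GJ and both ends fixed, compatibility θ_AC = θ_CB gives T_A·a = T_B·b, together with T_A + T_B = T₀.
T_A = T₀·b/(a+b) = 205000·11200/16220 = 141600 N·m; T_B = 63450 N·m.

142000 N·m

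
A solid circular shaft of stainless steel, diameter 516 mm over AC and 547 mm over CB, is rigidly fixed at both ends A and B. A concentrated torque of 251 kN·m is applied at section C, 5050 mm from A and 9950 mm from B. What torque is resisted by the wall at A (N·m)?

Compatibility: T_A·a/J_AC = T_B·b/J_CB with T_A + T_B = T₀.
J_AC = 6.96×10^-3 m⁴, J_CB = 8.79×10^-3 m⁴, so T_A = T₀·(J_AC/a)/((J_AC/a)+(J_CB/b)) = 153000 N·m, T_B = 98040 N·m.

153000 N·m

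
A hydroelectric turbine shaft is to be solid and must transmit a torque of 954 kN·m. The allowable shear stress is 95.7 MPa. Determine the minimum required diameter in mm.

For a solid shaft τ_max = 16T/(πd³), so d = (16T/(π τ_allow))^(1/3) = (16·954000/(π·9.57×10^7))^(1/3) = 0.3703 m.

370 mm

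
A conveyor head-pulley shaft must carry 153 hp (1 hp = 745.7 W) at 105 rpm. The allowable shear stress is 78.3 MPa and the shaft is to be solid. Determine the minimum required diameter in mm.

87.7 mm

ω = 2π·105/60 = 11.00 rad/s, so T = P/ω = 153×745.7 / 11.00 = 10380 N·m.
For a solid shaft τ_max = 16T/(πd³), so d = (16T/(π τ_allow))^(1/3) = (16·10380/(π·7.83×10^7))^(1/3) = 0.08772 m.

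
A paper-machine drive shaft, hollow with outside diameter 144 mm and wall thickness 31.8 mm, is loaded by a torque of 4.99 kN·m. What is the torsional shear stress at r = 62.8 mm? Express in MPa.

8.22 MPa

J = π(d_o⁴ − d_i⁴)/32 = π(0.144⁴ − 0.0804⁴)/32 = 3.811×10^-5 m⁴.
Shear stress varies linearly with radius: τ = T·r/J = 4990 × 0.0628 / 3.811×10^-5 = 8.223×10^6 Pa.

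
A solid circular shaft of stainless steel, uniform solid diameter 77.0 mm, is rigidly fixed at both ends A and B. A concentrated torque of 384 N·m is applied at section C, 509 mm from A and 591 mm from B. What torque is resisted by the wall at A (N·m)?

206 N·m

With uniform GJ and both ends fixed, compatibility θ_AC = θ_CB gives T_A·a = T_B·b, together with T_A + T_B = T₀.
T_A = T₀·b/(a+b) = 384.0·591/1100 = 206.3 N·m; T_B = 177.7 N·m.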